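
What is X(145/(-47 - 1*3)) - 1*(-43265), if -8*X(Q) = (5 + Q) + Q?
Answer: 432651/10 ≈ 43265.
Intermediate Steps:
X(Q) = -5/8 - Q/4 (X(Q) = -((5 + Q) + Q)/8 = -(5 + 2*Q)/8 = -5/8 - Q/4)
X(145/(-47 - 1*3)) - 1*(-43265) = (-5/8 - 145/(4*(-47 - 1*3))) - 1*(-43265) = (-5/8 - 145/(4*(-47 - 3))) + 43265 = (-5/8 - 145/(4*(-50))) + 43265 = (-5/8 - 145*(-1)/(4*50)) + 43265 = (-5/8 - ¼*(-29/10)) + 43265 = (-5/8 + 29/40) + 43265 = ⅒ + 43265 = 432651/10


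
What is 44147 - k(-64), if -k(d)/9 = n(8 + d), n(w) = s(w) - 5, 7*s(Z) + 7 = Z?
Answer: 44021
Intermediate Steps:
s(Z) = -1 + Z/7
n(w) = -6 + w/7 (n(w) = (-1 + w/7) - 5 = -6 + w/7)
k(d) = 306/7 - 9*d/7 (k(d) = -9*(-6 + (8 + d)/7) = -9*(-6 + (8/7 + d/7)) = -9*(-34/7 + d/7) = 306/7 - 9*d/7)
44147 - k(-64) = 44147 - (306/7 - 9/7*(-64)) = 44147 - (306/7 + 576/7) = 44147 - 1*126 = 44147 - 126 = 44021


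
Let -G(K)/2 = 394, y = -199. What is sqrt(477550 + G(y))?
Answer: sqrt(476762) ≈ 690.48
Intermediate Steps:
G(K) = -788 (G(K) = -2*394 = -788)
sqrt(477550 + G(y)) = sqrt(477550 - 788) = sqrt(476762)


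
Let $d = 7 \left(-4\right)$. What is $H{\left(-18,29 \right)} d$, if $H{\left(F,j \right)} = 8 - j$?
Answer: $588$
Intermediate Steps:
$d = -28$
$H{\left(-18,29 \right)} d = \left(8 - 29\right) \left(-28\right) = \left(-21\right) \left(-28\right) = 588$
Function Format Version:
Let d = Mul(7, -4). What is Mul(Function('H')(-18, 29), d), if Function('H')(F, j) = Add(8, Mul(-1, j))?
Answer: 588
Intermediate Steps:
d = -28
Mul(Function('H')(-18, 29), d) = Mul(Add(8, Mul(-1, 29)), -28) = Mul(Add(8, -29), -28) = Mul(-21, -28) = 588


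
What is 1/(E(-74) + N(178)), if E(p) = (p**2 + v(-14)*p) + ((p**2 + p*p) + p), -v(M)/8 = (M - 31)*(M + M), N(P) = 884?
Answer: 1/763158 ≈ 1.3103e-6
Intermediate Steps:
v(M) = -16*M*(-31 + M) (v(M) = -8*(M - 31)*(M + M) = -8*(-31 + M)*2*M = -16*M*(-31 + M))
E(p) = -10079*p + 3*p**2 (E(p) = (p**2 + (16*(-14)*(31 - 1*(-14)))*p) + ((p**2 + p*p) + p) = (p**2 + (16*(-14)*(31 + 14))*p) + ((p**2 + p**2) + p) = (p**2 + (16*(-14)*45)*p) + (2*p**2 + p) = (p**2 - 10080*p) + (p + 2*p**2) = -10079*p + 3*p**2)
1/(E(-74) + N(178)) = 1/(-74*(-10079 + 3*(-74)) + 884) = 1/(-74*(-10079 - 222) + 884) = 1/(-74*(-10301) + 884) = 1/(762274 + 884) = 1/763158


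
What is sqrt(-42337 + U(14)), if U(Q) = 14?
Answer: I*sqrt(42323) ≈ 205.73*I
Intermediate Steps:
sqrt(-42337 + U(14)) = sqrt(-42337 + 14) = sqrt(-42323) = I*sqrt(42323)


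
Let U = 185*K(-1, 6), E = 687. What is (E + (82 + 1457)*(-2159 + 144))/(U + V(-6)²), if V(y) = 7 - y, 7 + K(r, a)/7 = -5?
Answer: 3100398/15371 ≈ 201.70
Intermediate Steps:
K(r, a) = -84 (K(r, a) = -49 + 7*(-5) = -49 - 35 = -84)
U = -15540 (U = 185*(-84) = -15540)
(E + (82 + 1457)*(-2159 + 144))/(U + V(-6)²) = (687 + (82 + 1457)*(-2159 + 144))/(-15540 + (7 - 1*(-6))²) = (687 + 1539*(-2015))/(-15540 + (7 + 6)²) = (687 - 3101085)/(-15540 + 13²) = -3100398/(-15540 + 169) = -3100398/(-15371) = -3100398*(-1/15371) = 3100398/15371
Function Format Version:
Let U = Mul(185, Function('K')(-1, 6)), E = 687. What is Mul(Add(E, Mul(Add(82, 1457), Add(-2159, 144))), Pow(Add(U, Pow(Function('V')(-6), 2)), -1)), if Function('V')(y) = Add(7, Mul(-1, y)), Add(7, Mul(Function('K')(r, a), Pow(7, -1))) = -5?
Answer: Rational(3100398, 15371) ≈ 201.70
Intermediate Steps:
Function('K')(r, a) = -84 (Function('K')(r, a) = Add(-49, Mul(7, -5)) = Add(-49, -35) = -84)
U = -15540 (U = Mul(185, -84) = -15540)
Mul(Add(E, Mul(Add(82, 1457), Add(-2159, 144))), Pow(Add(U, Pow(Function('V')(-6), 2)), -1)) = Mul(Add(687, Mul(Add(82, 1457), Add(-2159, 144))), Pow(Add(-15540, Pow(Add(7, Mul(-1, -6)), 2)), -1)) = Mul(Add(687, Mul(1539, -2015)), Pow(Add(-15540, Pow(Add(7, 6), 2)), -1)) = Mul(Add(687, -3101085), Pow(Add(-15540, Pow(13, 2)), -1)) = Mul(-3100398, Pow(Add(-15540, 169), -1)) = Mul(-3100398, Pow(-15371, -1)) = Mul(-3100398, Rational(-1, 15371)) = Rational(3100398, 15371)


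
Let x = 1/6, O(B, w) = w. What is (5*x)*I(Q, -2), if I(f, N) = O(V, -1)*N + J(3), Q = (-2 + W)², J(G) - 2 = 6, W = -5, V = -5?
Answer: 25/3 ≈ 8.3333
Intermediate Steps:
J(G) = 8 (J(G) = 2 + 6 = 8)
x = ⅙ ≈ 0.16667
Q = 49 (Q = (-2 - 5)² = (-7)² = 49)
I(f, N) = 8 - N (I(f, N) = -N + 8 = 8 - N)
(5*x)*I(Q, -2) = (5*(⅙))*(8 - 1*(-2)) = 5*(8 + 2)/6 = (⅚)*10 = 25/3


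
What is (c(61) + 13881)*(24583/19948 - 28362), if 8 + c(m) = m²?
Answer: -4976819996621/9974 ≈ -4.9898e+8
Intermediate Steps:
c(m) = -8 + m²
(c(61) + 13881)*(24583/19948 - 28362) = ((-8 + 61²) + 13881)*(24583/19948 - 28362) = ((-8 + 3721) + 13881)*(24583*(1/19948) - 28362) = (3713 + 13881)*(24583/19948 - 28362) = 17594*(-565740593/19948) = -4976819996621/9974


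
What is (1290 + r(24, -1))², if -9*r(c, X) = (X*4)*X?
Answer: 134699236/81 ≈ 1.6630e+6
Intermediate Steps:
r(c, X) = -4*X²/9 (r(c, X) = -X*4*X/9 = -4*X*X/9 = -4*X²/9)
(1290 + r(24, -1))² = (1290 - 4/9*(-1)²)² = (1290 - 4/9*1)² = (1290 - 4/9)² = (11606/9)² = 134699236/81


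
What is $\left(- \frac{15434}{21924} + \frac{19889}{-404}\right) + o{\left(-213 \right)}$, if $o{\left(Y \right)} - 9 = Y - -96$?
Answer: $- \frac{349717435}{2214324} \approx -157.93$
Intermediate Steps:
$o{\left(Y \right)} = 105 + Y$ ($o{\left(Y \right)} = 9 + \left(Y - -96\right) = 9 + \left(Y + 96\right) = 9 + \left(96 + Y\right) = 105 + Y$)
$\left(- \frac{15434}{21924} + \frac{19889}{-404}\right) + o{\left(-213 \right)} = \left(- \frac{15434}{21924} + \frac{19889}{-404}\right) + \left(105 - 213\right) = \left(\left(-15434\right) \frac{1}{21924} + 19889 \left(- \frac{1}{404}\right)\right) - 108 = \left(- \frac{7717}{10962} - \frac{19889}{404}\right) - 108 = - \frac{110570443}{2214324} - 108 = - \frac{349717435}{2214324}$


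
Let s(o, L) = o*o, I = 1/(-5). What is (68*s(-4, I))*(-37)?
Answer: -40256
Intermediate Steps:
I = -⅕ ≈ -0.20000
s(o, L) = o²
(68*s(-4, I))*(-37) = (68*(-4)²)*(-37) = (68*16)*(-37) = 1088*(-37) = -40256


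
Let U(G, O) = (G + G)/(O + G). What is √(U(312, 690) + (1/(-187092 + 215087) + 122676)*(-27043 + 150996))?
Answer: √332361366030036953101415/4675165 ≈ 1.2331e+5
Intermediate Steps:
U(G, O) = 2*G/(G + O) (U(G, O) = (2*G)/(G + O) = 2*G/(G + O))
√(U(312, 690) + (1/(-187092 + 215087) + 122676)*(-27043 + 150996)) = √(2*312/(312 + 690) + (1/(-187092 + 215087) + 122676)*(-27043 + 150996)) = √(2*312/1002 + (1/27995 + 122676)*123953) = √(2*312*(1/1002) + (1/27995 + 122676)*123953) = √(104/167 + (3434314621/27995)*123953) = √(104/167 + 425693600216813/27995) = √(71090831239119251/4675165) = √332361366030036953101415/4675165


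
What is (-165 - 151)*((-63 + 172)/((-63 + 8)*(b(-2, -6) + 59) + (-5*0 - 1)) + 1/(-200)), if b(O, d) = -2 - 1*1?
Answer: 24881/1950 ≈ 12.759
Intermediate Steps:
b(O, d) = -3 (b(O, d) = -2 - 1 = -3)
(-165 - 151)*((-63 + 172)/((-63 + 8)*(b(-2, -6) + 59) + (-5*0 - 1)) + 1/(-200)) = (-165 - 151)*((-63 + 172)/((-63 + 8)*(-3 + 59) + (-5*0 - 1)) + 1/(-200)) = -316*(109/(-55*56 + (0 - 1)) - 1/200) = -316*(109/(-3080 - 1) - 1/200) = -316*(109/(-3081) - 1/200) = -316*(109*(-1/3081) - 1/200) = -316*(-109/3081 - 1/200) = -316*(-24881/616200) = 24881/1950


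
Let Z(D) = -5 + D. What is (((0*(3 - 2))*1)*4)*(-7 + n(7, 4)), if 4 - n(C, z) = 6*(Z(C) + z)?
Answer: 0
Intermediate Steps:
n(C, z) = 34 - 6*C - 6*z (n(C, z) = 4 - 6*((-5 + C) + z) = 4 - 6*(-5 + C + z) = 4 - (-30 + 6*C + 6*z) = 4 + (30 - 6*C - 6*z) = 34 - 6*C - 6*z)
(((0*(3 - 2))*1)*4)*(-7 + n(7, 4)) = (((0*(3 - 2))*1)*4)*(-7 + (34 - 6*7 - 6*4)) = (((0*1)*1)*4)*(-7 + (34 - 42 - 24)) = ((0*1)*4)*(-7 - 32) = (0*4)*(-39) = 0*(-39) = 0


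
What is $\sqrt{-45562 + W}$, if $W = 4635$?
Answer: $i \sqrt{40927} \approx 202.3 i$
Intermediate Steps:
$\sqrt{-45562 + W} = \sqrt{-45562 + 4635} = \sqrt{-40927} = i \sqrt{40927}$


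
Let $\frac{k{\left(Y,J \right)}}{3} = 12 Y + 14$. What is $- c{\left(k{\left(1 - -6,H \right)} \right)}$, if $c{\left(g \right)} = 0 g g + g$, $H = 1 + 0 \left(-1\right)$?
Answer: $-294$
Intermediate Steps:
$H = 1$ ($H = 1 + 0 = 1$)
$k{\left(Y,J \right)} = 42 + 36 Y$ ($k{\left(Y,J \right)} = 3 \left(12 Y + 14\right) = 3 \left(14 + 12 Y\right) = 42 + 36 Y$)
$c{\left(g \right)} = g$ ($c{\left(g \right)} = 0 g^{2} + g = 0 + g = g$)
$- c{\left(k{\left(1 - -6,H \right)} \right)} = - (42 + 36 \left(1 - -6\right)) = - (42 + 36 \left(1 + 6\right)) = - (42 + 36 \cdot 7) = - (42 + 252) = \left(-1\right) 294 = -294$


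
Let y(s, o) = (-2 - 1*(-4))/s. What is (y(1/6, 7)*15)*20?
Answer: 3600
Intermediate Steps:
y(s, o) = 2/s (y(s, o) = (-2 + 4)/s = 2/s)
(y(1/6, 7)*15)*20 = ((2/(1/6))*15)*20 = ((2/(⅙))*15)*20 = ((2*6)*15)*20 = (12*15)*20 = 180*20 = 3600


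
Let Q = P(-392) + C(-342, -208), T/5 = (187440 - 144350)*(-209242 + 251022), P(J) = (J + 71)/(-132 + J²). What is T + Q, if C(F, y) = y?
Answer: 1382018419597023/153532 ≈ 9.0015e+9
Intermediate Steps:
P(J) = (71 + J)/(-132 + J²)
T = 9001501000 (T = 5*((187440 - 144350)*(-209242 + 251022)) = 5*(43090*41780) = 5*1800300200 = 9001501000)
Q = -31934977/153532 (Q = (71 - 392)/(-132 + (-392)²) - 208 = -321/(-132 + 153664) - 208 = -321/153532 - 208 = -31934977/153532 ≈ -208.00)
T + Q = 9001501000 - 31934977/153532 = 1382018419597023/153532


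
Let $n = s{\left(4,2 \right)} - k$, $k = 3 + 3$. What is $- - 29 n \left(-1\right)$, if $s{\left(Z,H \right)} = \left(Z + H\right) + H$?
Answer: $-58$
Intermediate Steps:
$s{\left(Z,H \right)} = Z + 2 H$ ($s{\left(Z,H \right)} = \left(H + Z\right) + H = Z + 2 H$)
$k = 6$
$n = 2$ ($n = \left(4 + 2 \cdot 2\right) - 6 = \left(4 + 4\right) - 6 = 8 - 6 = 2$)
$- - 29 n \left(-1\right) = - \left(-29\right) 2 \left(-1\right) = - \left(-58\right) \left(-1\right) = \left(-1\right) 58 = -58$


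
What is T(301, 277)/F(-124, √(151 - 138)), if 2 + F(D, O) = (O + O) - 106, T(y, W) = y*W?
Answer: -2251179/2903 - 83377*√13/5806 ≈ -827.24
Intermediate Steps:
T(y, W) = W*y
F(D, O) = -108 + 2*O (F(D, O) = -2 + ((O + O) - 106) = -2 + (2*O - 106) = -2 + (-106 + 2*O) = -108 + 2*O)
T(301, 277)/F(-124, √(151 - 138)) = (277*301)/(-108 + 2*√(151 - 138)) = 83377/(-108 + 2*√13)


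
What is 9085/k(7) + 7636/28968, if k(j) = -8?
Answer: -32889149/28968 ≈ -1135.4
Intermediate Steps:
9085/k(7) + 7636/28968 = 9085/(-8) + 7636/28968 = 9085*(-⅛) + 7636*(1/28968) = -9085/8 + 1909/7242 = -32889149/28968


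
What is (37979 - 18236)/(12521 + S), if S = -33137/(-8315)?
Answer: 54721015/34715084 ≈ 1.5763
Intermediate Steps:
S = 33137/8315 (S = -33137*(-1/8315) = 33137/8315 ≈ 3.9852)
(37979 - 18236)/(12521 + S) = (37979 - 18236)/(12521 + 33137/8315) = 19743/(104145252/8315) = 19743*(8315/104145252) = 54721015/34715084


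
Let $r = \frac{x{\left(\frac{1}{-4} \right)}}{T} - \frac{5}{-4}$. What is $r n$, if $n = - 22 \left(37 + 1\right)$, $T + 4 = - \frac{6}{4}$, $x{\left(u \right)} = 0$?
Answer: $-1045$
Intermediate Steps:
$T = - \frac{11}{2}$ ($T = -4 - \frac{6}{4} = -4 - \frac{3}{2} = - \frac{11}{2} \approx -5.5$)
$r = \frac{5}{4}$ ($r = \frac{0}{- \frac{11}{2}} - \frac{5}{-4} = 0 \left(- \frac{2}{11}\right) - - \frac{5}{4} = 0 + \frac{5}{4} = \frac{5}{4} \approx 1.25$)
$n = -836$ ($n = \left(-22\right) 38 = -836$)
$r n = \frac{5}{4} \left(-836\right) = -1045$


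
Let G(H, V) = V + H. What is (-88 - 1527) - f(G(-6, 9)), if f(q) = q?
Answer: -1618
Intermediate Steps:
G(H, V) = H + V
(-88 - 1527) - f(G(-6, 9)) = (-88 - 1527) - (-6 + 9) = -1615 - 1*3 = -1615 - 3 = -1618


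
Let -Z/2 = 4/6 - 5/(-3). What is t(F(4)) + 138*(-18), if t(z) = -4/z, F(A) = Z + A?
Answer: -2478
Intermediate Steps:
Z = -14/3 (Z = -2*(4/6 - 5/(-3)) = -2*(4*(1/6) - 5*(-1/3)) = -2*(2/3 + 5/3) = -2*7/3 = -14/3 ≈ -4.6667)
F(A) = -14/3 + A
t(F(4)) + 138*(-18) = -4/(-14/3 + 4) + 138*(-18) = -4/(-2/3) - 2484 = -4*(-3/2) - 2484 = 6 - 2484 = -2478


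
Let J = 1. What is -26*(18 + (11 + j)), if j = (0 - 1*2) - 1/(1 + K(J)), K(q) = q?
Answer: -689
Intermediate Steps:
j = -5/2 (j = (0 - 1*2) - 1/(1 + 1) = (0 - 2) - 1/2 = -2 - 1*½ = -2 - ½ = -5/2 ≈ -2.5000)
-26*(18 + (11 + j)) = -26*(18 + (11 - 5/2)) = -26*(18 + 17/2) = -26*53/2 = -689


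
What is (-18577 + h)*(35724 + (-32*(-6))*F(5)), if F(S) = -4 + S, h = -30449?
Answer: -1760817816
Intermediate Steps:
(-18577 + h)*(35724 + (-32*(-6))*F(5)) = (-18577 - 30449)*(35724 + (-32*(-6))*(-4 + 5)) = -49026*(35724 + 192*1) = -49026*(35724 + 192) = -49026*35916 = -1760817816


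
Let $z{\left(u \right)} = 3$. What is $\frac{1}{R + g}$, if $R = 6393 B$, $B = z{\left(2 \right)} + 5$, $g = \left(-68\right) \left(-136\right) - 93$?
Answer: $\frac{1}{60299} \approx 1.6584 \cdot 10^{-5}$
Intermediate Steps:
$g = 9155$ ($g = 9248 - 93 = 9155$)
$B = 8$ ($B = 3 + 5 = 8$)
$R = 51144$ ($R = 6393 \cdot 8 = 51144$)
$\frac{1}{R + g} = \frac{1}{51144 + 9155} = \frac{1}{60299}$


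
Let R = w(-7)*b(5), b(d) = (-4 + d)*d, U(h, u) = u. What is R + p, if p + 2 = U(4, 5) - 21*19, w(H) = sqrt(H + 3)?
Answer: -396 + 10*I ≈ -396.0 + 10.0*I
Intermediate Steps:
w(H) = sqrt(3 + H)
b(d) = d*(-4 + d)
p = -396 (p = -2 + (5 - 21*19) = -2 + (5 - 399) = -2 - 394 = -396)
R = 10*I (R = sqrt(3 - 7)*(5*(-4 + 5)) = sqrt(-4)*(5*1) = (2*I)*5 = 10*I ≈ 10.0*I)
R + p = 10*I - 396 = -396 + 10*I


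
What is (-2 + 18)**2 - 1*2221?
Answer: -1965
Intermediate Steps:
(-2 + 18)**2 - 1*2221 = 16**2 - 2221 = 256 - 2221 = -1965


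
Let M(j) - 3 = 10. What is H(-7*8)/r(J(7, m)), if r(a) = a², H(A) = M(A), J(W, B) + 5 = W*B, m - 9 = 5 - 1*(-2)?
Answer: 13/11449 ≈ 0.0011355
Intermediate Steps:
m = 16 (m = 9 + (5 - 1*(-2)) = 9 + (5 + 2) = 9 + 7 = 16)
M(j) = 13 (M(j) = 3 + 10 = 13)
J(W, B) = -5 + B*W (J(W, B) = -5 + W*B = -5 + B*W)
H(A) = 13
H(-7*8)/r(J(7, m)) = 13/((-5 + 16*7)²) = 13/((-5 + 112)²) = 13/(107²) = 13/11449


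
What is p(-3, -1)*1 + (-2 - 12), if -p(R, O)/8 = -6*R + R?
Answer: -134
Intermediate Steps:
p(R, O) = 40*R (p(R, O) = -8*(-6*R + R) = -(-40)*R = 40*R)
p(-3, -1)*1 + (-2 - 12) = (40*(-3))*1 + (-2 - 12) = -120*1 - 14 = -120 - 14 = -134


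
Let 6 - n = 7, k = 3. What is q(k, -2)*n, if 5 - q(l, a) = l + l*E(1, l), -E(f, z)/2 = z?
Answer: -20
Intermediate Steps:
E(f, z) = -2*z
n = -1 (n = 6 - 1*7 = 6 - 7 = -1)
q(l, a) = 5 - l + 2*l**2 (q(l, a) = 5 - (l + l*(-2*l)) = 5 - (l - 2*l**2) = 5 + (-l + 2*l**2) = 5 - l + 2*l**2)
q(k, -2)*n = (5 - 1*3 + 2*3**2)*(-1) = (5 - 3 + 2*9)*(-1) = (5 - 3 + 18)*(-1) = 20*(-1) = -20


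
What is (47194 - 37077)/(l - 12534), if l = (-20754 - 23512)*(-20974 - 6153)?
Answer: 10117/1200791248 ≈ 8.4253e-6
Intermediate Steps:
l = 1200803782 (l = -44266*(-27127) = 1200803782)
(47194 - 37077)/(l - 12534) = (47194 - 37077)/(1200803782 - 12534) = 10117/1200791248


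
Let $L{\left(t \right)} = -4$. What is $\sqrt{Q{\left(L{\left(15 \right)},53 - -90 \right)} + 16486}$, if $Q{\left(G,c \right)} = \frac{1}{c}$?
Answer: $\frac{\sqrt{337122357}}{143} \approx 128.4$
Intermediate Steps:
$\sqrt{Q{\left(L{\left(15 \right)},53 - -90 \right)} + 16486} = \sqrt{\frac{1}{53 - -90} + 16486} = \sqrt{\frac{1}{53 + 90} + 16486} = \sqrt{\frac{1}{143} + 16486} = \sqrt{\frac{2357499}{143}} = \frac{\sqrt{337122357}}{143}$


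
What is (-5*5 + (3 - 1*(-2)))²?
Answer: 400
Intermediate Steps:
(-5*5 + (3 - 1*(-2)))² = (-25 + (3 + 2))² = (-25 + 5)² = (-20)² = 400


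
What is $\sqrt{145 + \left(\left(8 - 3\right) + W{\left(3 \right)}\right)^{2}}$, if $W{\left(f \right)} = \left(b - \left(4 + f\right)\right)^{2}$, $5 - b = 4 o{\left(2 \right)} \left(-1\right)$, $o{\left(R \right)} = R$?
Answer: $\sqrt{1826} \approx 42.732$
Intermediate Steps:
$b = 13$ ($b = 5 - 4 \cdot 2 \left(-1\right) = 5 - 8 \left(-1\right) = 5 - -8 = 5 + 8 = 13$)
$W{\left(f \right)} = \left(9 - f\right)^{2}$ ($W{\left(f \right)} = \left(13 - \left(4 + f\right)\right)^{2} = \left(9 - f\right)^{2}$)
$\sqrt{145 + \left(\left(8 - 3\right) + W{\left(3 \right)}\right)^{2}} = \sqrt{145 + \left(\left(8 - 3\right) + \left(-9 + 3\right)^{2}\right)^{2}} = \sqrt{145 + \left(5 + \left(-6\right)^{2}\right)^{2}} = \sqrt{145 + \left(5 + 36\right)^{2}} = \sqrt{145 + 41^{2}} = \sqrt{145 + 1681} = \sqrt{1826}$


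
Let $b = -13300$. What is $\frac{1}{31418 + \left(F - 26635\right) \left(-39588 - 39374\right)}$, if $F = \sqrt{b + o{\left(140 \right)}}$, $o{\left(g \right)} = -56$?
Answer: $\frac{131449018}{276466713994745563} + \frac{118443 i \sqrt{371}}{1105866855978982252} \approx 4.7546 \cdot 10^{-10} + 2.063 \cdot 10^{-12} i$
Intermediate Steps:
$F = 6 i \sqrt{371}$ ($F = \sqrt{-13300 - 56} = \sqrt{-13356} = 6 i \sqrt{371} \approx 115.57 i$)
$\frac{1}{31418 + \left(F - 26635\right) \left(-39588 - 39374\right)} = \frac{1}{31418 + \left(6 i \sqrt{371} - 26635\right) \left(-39588 - 39374\right)} = \frac{1}{31418 + \left(-26635 + 6 i \sqrt{371}\right) \left(-78962\right)} = \frac{1}{31418 + \left(2103152870 - 473772 i \sqrt{371}\right)} = \frac{1}{2103184288 - 473772 i \sqrt{371}}$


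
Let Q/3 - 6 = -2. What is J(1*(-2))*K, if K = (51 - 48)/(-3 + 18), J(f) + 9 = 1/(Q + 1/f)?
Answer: -41/23 ≈ -1.7826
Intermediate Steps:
Q = 12 (Q = 18 + 3*(-2) = 18 - 6 = 12)
J(f) = -9 + 1/(12 + 1/f)
K = ⅕ (K = 3/15 = 3*(1/15) = ⅕ ≈ 0.20000)
J(1*(-2))*K = ((-9 - 107*(-2))/(1 + 12*(1*(-2))))*(⅕) = ((-9 - 107*(-2))/(1 + 12*(-2)))*(⅕) = ((-9 + 214)/(1 - 24))*(⅕) = (205/(-23))*(⅕) = -1/23*205*(⅕) = -205/23*⅕ = -41/23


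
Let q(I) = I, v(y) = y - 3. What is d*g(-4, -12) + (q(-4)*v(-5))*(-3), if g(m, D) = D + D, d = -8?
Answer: 96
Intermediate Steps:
v(y) = -3 + y
g(m, D) = 2*D
d*g(-4, -12) + (q(-4)*v(-5))*(-3) = -16*(-12) - 4*(-3 - 5)*(-3) = -8*(-24) - 4*(-8)*(-3) = 192 + 32*(-3) = 192 - 96 = 96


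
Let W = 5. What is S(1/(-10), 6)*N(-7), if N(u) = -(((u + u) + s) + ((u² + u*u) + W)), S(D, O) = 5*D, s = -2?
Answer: 87/2 ≈ 43.500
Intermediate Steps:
N(u) = -3 - 2*u - 2*u² (N(u) = -(((u + u) - 2) + ((u² + u*u) + 5)) = -((2*u - 2) + ((u² + u²) + 5)) = -((-2 + 2*u) + (2*u² + 5)) = -((-2 + 2*u) + (5 + 2*u²)) = -(3 + 2*u + 2*u²) = -3 - 2*u - 2*u²)
S(1/(-10), 6)*N(-7) = (5*(1/(-10)))*(-3 - 2*(-7) - 2*(-7)²) = (5*(1*(-⅒)))*(-3 + 14 - 2*49) = (5*(-⅒))*(-3 + 14 - 98) = -½*(-87) = 87/2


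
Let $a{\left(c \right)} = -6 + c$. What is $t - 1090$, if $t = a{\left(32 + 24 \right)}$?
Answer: $-1040$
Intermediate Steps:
$t = 50$ ($t = -6 + \left(32 + 24\right) = -6 + 56 = 50$)
$t - 1090 = 50 - 1090 = -1040$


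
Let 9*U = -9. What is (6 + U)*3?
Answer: 15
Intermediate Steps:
U = -1 (U = (⅑)*(-9) = -1)
(6 + U)*3 = (6 - 1)*3 = 5*3 = 15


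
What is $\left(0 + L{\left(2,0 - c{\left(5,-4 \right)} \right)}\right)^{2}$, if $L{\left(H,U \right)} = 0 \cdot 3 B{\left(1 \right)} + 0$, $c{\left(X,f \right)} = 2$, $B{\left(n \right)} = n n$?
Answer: $0$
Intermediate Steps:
$B{\left(n \right)} = n^{2}$
$L{\left(H,U \right)} = 0$ ($L{\left(H,U \right)} = 0 \cdot 3 \cdot 1^{2} + 0 = 0 \cdot 1 + 0 = 0 + 0 = 0$)
$\left(0 + L{\left(2,0 - c{\left(5,-4 \right)} \right)}\right)^{2} = \left(0 + 0\right)^{2} = 0^{2} = 0$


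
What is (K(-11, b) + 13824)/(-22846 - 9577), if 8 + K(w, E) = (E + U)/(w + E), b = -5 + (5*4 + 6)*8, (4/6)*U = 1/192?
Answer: -339568001/796827648 ≈ -0.42615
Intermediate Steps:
U = 1/128 (U = (3/2)/192 = (3/2)*(1/192) = 1/128 ≈ 0.0078125)
b = 203 (b = -5 + (20 + 6)*8 = -5 + 26*8 = -5 + 208 = 203)
K(w, E) = -8 + (1/128 + E)/(E + w) (K(w, E) = -8 + (E + 1/128)/(w + E) = -8 + (1/128 + E)/(E + w))
(K(-11, b) + 13824)/(-22846 - 9577) = ((1/128 - 8*(-11) - 7*203)/(203 - 11) + 13824)/(-22846 - 9577) = ((1/128 + 88 - 1421)/192 + 13824)/(-32423) = ((1/192)*(-170623/128) + 13824)*(-1/32423) = (-170623/24576 + 13824)*(-1/32423) = (339568001/24576)*(-1/32423) = -339568001/796827648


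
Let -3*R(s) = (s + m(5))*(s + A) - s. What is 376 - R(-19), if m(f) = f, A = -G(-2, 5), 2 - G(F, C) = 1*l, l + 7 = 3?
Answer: 499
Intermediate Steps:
l = -4 (l = -7 + 3 = -4)
G(F, C) = 6 (G(F, C) = 2 - (-4) = 2 - 1*(-4) = 2 + 4 = 6)
A = -6 (A = -1*6 = -6)
R(s) = s/3 - (-6 + s)*(5 + s)/3 (R(s) = -((s + 5)*(s - 6) - s)/3 = -((5 + s)*(-6 + s) - s)/3 = -((-6 + s)*(5 + s) - s)/3 = -(-s + (-6 + s)*(5 + s))/3 = s/3 - (-6 + s)*(5 + s)/3)
376 - R(-19) = 376 - (10 - ⅓*(-19)² + (⅔)*(-19)) = 376 - (10 - ⅓*361 - 38/3) = 376 - (10 - 361/3 - 38/3) = 376 - 1*(-123) = 376 + 123 = 499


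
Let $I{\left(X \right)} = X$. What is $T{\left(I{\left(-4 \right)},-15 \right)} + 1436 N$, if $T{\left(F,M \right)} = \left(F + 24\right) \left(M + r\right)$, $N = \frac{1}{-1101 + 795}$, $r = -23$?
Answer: $- \frac{116998}{153} \approx -764.69$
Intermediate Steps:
$N = - \frac{1}{306}$ ($N = \frac{1}{-306} = - \frac{1}{306} \approx -0.003268$)
$T{\left(F,M \right)} = \left(-23 + M\right) \left(24 + F\right)$ ($T{\left(F,M \right)} = \left(F + 24\right) \left(M - 23\right) = \left(24 + F\right) \left(-23 + M\right) = \left(-23 + M\right) \left(24 + F\right)$)
$T{\left(I{\left(-4 \right)},-15 \right)} + 1436 N = \left(-552 - -92 + 24 \left(-15\right) - -60\right) + 1436 \left(- \frac{1}{306}\right) = \left(-552 + 92 - 360 + 60\right) - \frac{718}{153} = -760 - \frac{718}{153} = - \frac{116998}{153}$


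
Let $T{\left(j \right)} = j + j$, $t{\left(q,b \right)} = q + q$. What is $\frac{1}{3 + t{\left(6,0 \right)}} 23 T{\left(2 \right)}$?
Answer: $\frac{92}{15} \approx 6.1333$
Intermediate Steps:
$t{\left(q,b \right)} = 2 q$
$T{\left(j \right)} = 2 j$
$\frac{1}{3 + t{\left(6,0 \right)}} 23 T{\left(2 \right)} = \frac{1}{3 + 2 \cdot 6} \cdot 23 \cdot 2 \cdot 2 = \frac{1}{3 + 12} \cdot 23 \cdot 4 = \frac{1}{15} \cdot 23 \cdot 4 = \frac{23}{15} \cdot 4 = \frac{92}{15}$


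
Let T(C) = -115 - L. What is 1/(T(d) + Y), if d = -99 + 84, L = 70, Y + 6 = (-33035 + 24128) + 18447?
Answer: 1/9349 ≈ 0.00010696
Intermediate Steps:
Y = 9534 (Y = -6 + ((-33035 + 24128) + 18447) = -6 + (-8907 + 18447) = -6 + 9540 = 9534)
d = -15
T(C) = -185 (T(C) = -115 - 1*70 = -115 - 70 = -185)
1/(T(d) + Y) = 1/(-185 + 9534) = 1/9349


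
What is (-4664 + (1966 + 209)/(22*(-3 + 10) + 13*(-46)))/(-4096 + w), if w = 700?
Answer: 690997/502608 ≈ 1.3748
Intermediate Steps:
(-4664 + (1966 + 209)/(22*(-3 + 10) + 13*(-46)))/(-4096 + w) = (-4664 + (1966 + 209)/(22*(-3 + 10) + 13*(-46)))/(-4096 + 700) = (-4664 + 2175/(22*7 - 598))/(-3396) = (-4664 + 2175/(154 - 598))*(-1/3396) = (-4664 + 2175/(-444))*(-1/3396) = (-4664 + 2175*(-1/444))*(-1/3396) = (-4664 - 725/148)*(-1/3396) = -690997/148*(-1/3396) = 690997/502608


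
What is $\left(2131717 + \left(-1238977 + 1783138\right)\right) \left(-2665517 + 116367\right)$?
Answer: $-6821214403700$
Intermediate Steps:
$\left(2131717 + \left(-1238977 + 1783138\right)\right) \left(-2665517 + 116367\right) = \left(2131717 + 544161\right) \left(-2549150\right) = 2675878 \left(-2549150\right) = -6821214403700$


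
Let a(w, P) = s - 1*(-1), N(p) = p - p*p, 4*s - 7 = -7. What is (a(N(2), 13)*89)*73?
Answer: 6497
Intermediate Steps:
s = 0 (s = 7/4 + (¼)*(-7) = 7/4 - 7/4 = 0)
N(p) = p - p²
a(w, P) = 1 (a(w, P) = 0 - 1*(-1) = 0 + 1 = 1)
(a(N(2), 13)*89)*73 = (1*89)*73 = 89*73 = 6497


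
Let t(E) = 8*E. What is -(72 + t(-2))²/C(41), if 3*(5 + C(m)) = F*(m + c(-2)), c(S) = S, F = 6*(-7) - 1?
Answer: 784/141 ≈ 5.5603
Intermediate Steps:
F = -43 (F = -42 - 1 = -43)
C(m) = 71/3 - 43*m/3 (C(m) = -5 + (-43*(m - 2))/3 = -5 + (-43*(-2 + m))/3 = -5 + (86 - 43*m)/3 = -5 + (86/3 - 43*m/3) = 71/3 - 43*m/3)
-(72 + t(-2))²/C(41) = -(72 + 8*(-2))²/(71/3 - 43/3*41) = -(72 - 16)²/(71/3 - 1763/3) = -56²/(-564) = -3136*(-1)/564 = -1*(-784/141) = 784/141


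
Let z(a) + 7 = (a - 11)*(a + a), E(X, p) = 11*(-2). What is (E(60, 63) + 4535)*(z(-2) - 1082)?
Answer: -4679981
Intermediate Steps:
E(X, p) = -22
z(a) = -7 + 2*a*(-11 + a) (z(a) = -7 + (a - 11)*(a + a) = -7 + (-11 + a)*(2*a) = -7 + 2*a*(-11 + a))
(E(60, 63) + 4535)*(z(-2) - 1082) = (-22 + 4535)*((-7 - 22*(-2) + 2*(-2)²) - 1082) = 4513*((-7 + 44 + 2*4) - 1082) = 4513*((-7 + 44 + 8) - 1082) = 4513*(45 - 1082) = 4513*(-1037) = -4679981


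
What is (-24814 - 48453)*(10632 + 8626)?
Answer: -1410975886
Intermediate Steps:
(-24814 - 48453)*(10632 + 8626) = -73267*19258 = -1410975886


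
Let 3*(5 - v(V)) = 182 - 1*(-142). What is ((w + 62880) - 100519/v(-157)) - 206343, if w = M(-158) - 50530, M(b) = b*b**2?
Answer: -426144896/103 ≈ -4.1373e+6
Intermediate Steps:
v(V) = -103 (v(V) = 5 - (182 - 1*(-142))/3 = 5 - (182 + 142)/3 = 5 - 1/3*324 = 5 - 108 = -103)
M(b) = b**3
w = -3994842 (w = (-158)**3 - 50530 = -3944312 - 50530 = -3994842)
((w + 62880) - 100519/v(-157)) - 206343 = ((-3994842 + 62880) - 100519/(-103)) - 206343 = (-3931962 - 100519*(-1/103)) - 206343 = (-3931962 + 100519/103) - 206343 = -404891567/103 - 206343 = -426144896/103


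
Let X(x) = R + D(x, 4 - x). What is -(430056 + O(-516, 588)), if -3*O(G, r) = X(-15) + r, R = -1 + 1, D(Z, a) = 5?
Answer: -1289575/3 ≈ -4.2986e+5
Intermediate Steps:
R = 0
X(x) = 5 (X(x) = 0 + 5 = 5)
O(G, r) = -5/3 - r/3 (O(G, r) = -(5 + r)/3 = -5/3 - r/3)
-(430056 + O(-516, 588)) = -(430056 + (-5/3 - 1/3*588)) = -(430056 + (-5/3 - 196)) = -(430056 - 593/3) = -1*1289575/3 = -1289575/3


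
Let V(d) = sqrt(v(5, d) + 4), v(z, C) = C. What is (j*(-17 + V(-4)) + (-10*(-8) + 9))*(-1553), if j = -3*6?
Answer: -613435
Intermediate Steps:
j = -18
V(d) = sqrt(4 + d) (V(d) = sqrt(d + 4) = sqrt(4 + d))
(j*(-17 + V(-4)) + (-10*(-8) + 9))*(-1553) = (-18*(-17 + sqrt(4 - 4)) + (-10*(-8) + 9))*(-1553) = (-18*(-17 + sqrt(0)) + (80 + 9))*(-1553) = (-18*(-17 + 0) + 89)*(-1553) = (-18*(-17) + 89)*(-1553) = (306 + 89)*(-1553) = 395*(-1553) = -613435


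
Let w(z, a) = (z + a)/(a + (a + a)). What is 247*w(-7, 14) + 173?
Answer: 1285/6 ≈ 214.17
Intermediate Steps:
w(z, a) = (a + z)/(3*a) (w(z, a) = (a + z)/(a + 2*a) = (a + z)/((3*a)) = (a + z)*(1/(3*a)) = (a + z)/(3*a))
247*w(-7, 14) + 173 = 247*((1/3)*(14 - 7)/14) + 173 = 247*((1/3)*(1/14)*7) + 173 = 247*(1/6) + 173 = 247/6 + 173 = 1285/6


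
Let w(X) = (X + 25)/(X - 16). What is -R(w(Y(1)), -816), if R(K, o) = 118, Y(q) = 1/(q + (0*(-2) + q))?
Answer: -118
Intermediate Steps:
Y(q) = 1/(2*q) (Y(q) = 1/(q + (0 + q)) = 1/(q + q) = 1/(2*q))
w(X) = (25 + X)/(-16 + X)
-R(w(Y(1)), -816) = -1*118 = -118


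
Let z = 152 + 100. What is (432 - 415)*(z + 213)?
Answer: 7905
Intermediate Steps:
z = 252
(432 - 415)*(z + 213) = (432 - 415)*(252 + 213) = 17*465 = 7905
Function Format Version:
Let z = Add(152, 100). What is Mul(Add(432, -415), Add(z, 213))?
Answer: 7905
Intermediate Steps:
z = 252
Mul(Add(432, -415), Add(z, 213)) = Mul(Add(432, -415), Add(252, 213)) = Mul(17, 465) = 7905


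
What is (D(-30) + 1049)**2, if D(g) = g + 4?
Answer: 1046529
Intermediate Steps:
D(g) = 4 + g
(D(-30) + 1049)**2 = ((4 - 30) + 1049)**2 = (-26 + 1049)**2 = 1023**2 = 1046529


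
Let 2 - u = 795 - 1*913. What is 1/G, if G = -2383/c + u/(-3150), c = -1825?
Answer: 38325/48583 ≈ 0.78886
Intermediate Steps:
u = 120 (u = 2 - (795 - 1*913) = 2 - (795 - 913) = 2 - 1*(-118) = 2 + 118 = 120)
G = 48583/38325 (G = -2383/(-1825) + 120/(-3150) = -2383*(-1/1825) + 120*(-1/3150) = 2383/1825 - 4/105 = 48583/38325 ≈ 1.2677)
1/G = 1/(48583/38325) = 38325/48583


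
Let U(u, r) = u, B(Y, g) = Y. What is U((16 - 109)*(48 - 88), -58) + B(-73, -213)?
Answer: 3647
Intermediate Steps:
U((16 - 109)*(48 - 88), -58) + B(-73, -213) = (16 - 109)*(48 - 88) - 73 = -93*(-40) - 73 = 3720 - 73 = 3647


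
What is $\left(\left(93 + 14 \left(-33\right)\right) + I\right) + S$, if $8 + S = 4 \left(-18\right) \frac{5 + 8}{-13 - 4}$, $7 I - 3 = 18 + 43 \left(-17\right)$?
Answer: $- \frac{50381}{119} \approx -423.37$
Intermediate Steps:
$I = - \frac{710}{7}$ ($I = \frac{3}{7} + \frac{18 + 43 \left(-17\right)}{7} = \frac{3}{7} + \frac{18 - 731}{7} = \frac{3}{7} + \frac{1}{7} \left(-713\right) = \frac{3}{7} - \frac{713}{7} = - \frac{710}{7} \approx -101.43$)
$S = \frac{800}{17}$ ($S = -8 + 4 \left(-18\right) \frac{5 + 8}{-13 - 4} = -8 - 72 \frac{13}{-17} = -8 - 72 \cdot 13 \left(- \frac{1}{17}\right) = -8 - - \frac{936}{17} = -8 + \frac{936}{17} = \frac{800}{17} \approx 47.059$)
$\left(\left(93 + 14 \left(-33\right)\right) + I\right) + S = \left(\left(93 + 14 \left(-33\right)\right) - \frac{710}{7}\right) + \frac{800}{17} = \left(\left(93 - 462\right) - \frac{710}{7}\right) + \frac{800}{17} = \left(-369 - \frac{710}{7}\right) + \frac{800}{17} = - \frac{3293}{7} + \frac{800}{17} = - \frac{50381}{119}$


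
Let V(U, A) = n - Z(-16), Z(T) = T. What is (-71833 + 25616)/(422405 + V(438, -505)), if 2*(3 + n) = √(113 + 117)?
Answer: -1697642844/15516257971 + 46217*√230/356873933333 ≈ -0.10941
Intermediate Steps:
n = -3 + √230/2 (n = -3 + √(113 + 117)/2 = -3 + √230/2 ≈ 4.5829)
V(U, A) = 13 + √230/2 (V(U, A) = (-3 + √230/2) - 1*(-16) = (-3 + √230/2) + 16 = 13 + √230/2)
(-71833 + 25616)/(422405 + V(438, -505)) = (-71833 + 25616)/(422405 + (13 + √230/2)) = -46217/(422418 + √230/2)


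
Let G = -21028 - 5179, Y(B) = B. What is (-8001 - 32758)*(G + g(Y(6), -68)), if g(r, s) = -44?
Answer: 1069964509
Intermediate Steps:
G = -26207
(-8001 - 32758)*(G + g(Y(6), -68)) = (-8001 - 32758)*(-26207 - 44) = -40759*(-26251) = 1069964509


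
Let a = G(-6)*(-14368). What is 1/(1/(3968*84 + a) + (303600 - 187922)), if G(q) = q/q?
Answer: 318944/36894804033 ≈ 8.6447e-6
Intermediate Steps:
G(q) = 1
a = -14368 (a = 1*(-14368) = -14368)
1/(1/(3968*84 + a) + (303600 - 187922)) = 1/(1/(3968*84 - 14368) + (303600 - 187922)) = 1/(1/(333312 - 14368) + 115678) = 1/(1/318944 + 115678) = 1/(36894804033/318944) = 318944/36894804033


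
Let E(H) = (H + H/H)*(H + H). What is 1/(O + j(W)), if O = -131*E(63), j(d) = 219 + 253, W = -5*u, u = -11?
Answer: -1/1055912 ≈ -9.4705e-7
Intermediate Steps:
E(H) = 2*H*(1 + H) (E(H) = (H + 1)*(2*H) = (1 + H)*(2*H) = 2*H*(1 + H))
W = 55 (W = -5*(-11) = 55)
j(d) = 472
O = -1056384 (O = -262*63*(1 + 63) = -262*63*64 = -131*8064 = -1056384)
1/(O + j(W)) = 1/(-1056384 + 472) = 1/(-1055912) = -1/1055912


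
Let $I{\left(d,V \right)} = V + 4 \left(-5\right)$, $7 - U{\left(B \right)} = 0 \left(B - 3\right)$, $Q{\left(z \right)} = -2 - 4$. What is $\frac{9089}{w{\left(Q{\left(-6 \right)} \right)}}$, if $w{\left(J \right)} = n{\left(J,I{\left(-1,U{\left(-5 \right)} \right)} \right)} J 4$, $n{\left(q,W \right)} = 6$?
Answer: $- \frac{9089}{144} \approx -63.118$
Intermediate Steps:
$Q{\left(z \right)} = -6$ ($Q{\left(z \right)} = -2 - 4 = -6$)
$U{\left(B \right)} = 7$ ($U{\left(B \right)} = 7 - 0 \left(B - 3\right) = 7 - 0 \left(-3 + B\right) = 7 - 0 = 7 + 0 = 7$)
$I{\left(d,V \right)} = -20 + V$ ($I{\left(d,V \right)} = V - 20 = -20 + V$)
$w{\left(J \right)} = 24 J$ ($w{\left(J \right)} = 6 J 4 = 24 J$)
$\frac{9089}{w{\left(Q{\left(-6 \right)} \right)}} = \frac{9089}{24 \left(-6\right)} = \frac{9089}{-144} = 9089 \left(- \frac{1}{144}\right) = - \frac{9089}{144}$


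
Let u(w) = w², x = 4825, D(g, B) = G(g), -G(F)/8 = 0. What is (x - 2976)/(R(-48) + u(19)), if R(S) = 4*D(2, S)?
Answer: 1849/361 ≈ 5.1219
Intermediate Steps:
G(F) = 0 (G(F) = -8*0 = 0)
D(g, B) = 0
R(S) = 0 (R(S) = 4*0 = 0)
(x - 2976)/(R(-48) + u(19)) = (4825 - 2976)/(0 + 19²) = 1849/(0 + 361) = 1849/361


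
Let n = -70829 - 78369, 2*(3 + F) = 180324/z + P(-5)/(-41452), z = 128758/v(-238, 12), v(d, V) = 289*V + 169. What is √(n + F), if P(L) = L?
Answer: I*√1044417104296871155690882/2668638308 ≈ 382.95*I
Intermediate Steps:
v(d, V) = 169 + 289*V
z = 128758/3637 (z = 128758/(169 + 289*12) = 128758/(169 + 3468) = 128758/3637 ≈ 35.402)
F = 13576894921735/5337276616 (F = -3 + (180324/(128758/3637) - 5/(-41452))/2 = -3 + (180324*(3637/128758) - 5*(-1/41452))/2 = -3 + (327919194/64379 + 5/41452)/2 = -3 + (½)*(13592906751583/2668638308) = -3 + 13592906751583/5337276616 = 13576894921735/5337276616 ≈ 2543.8)
n = -149198
√(n + F) = √(-149198 + 13576894921735/5337276616) = √(-782734101632233/5337276616) = I*√1044417104296871155690882/2668638308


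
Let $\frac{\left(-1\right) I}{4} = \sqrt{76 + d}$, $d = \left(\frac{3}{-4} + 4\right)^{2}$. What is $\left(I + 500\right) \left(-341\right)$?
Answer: $-170500 + 341 \sqrt{1385} \approx -1.5781 \cdot 10^{5}$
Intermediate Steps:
$d = \frac{169}{16}$ ($d = \left(3 \left(- \frac{1}{4}\right) + 4\right)^{2} = \left(- \frac{3}{4} + 4\right)^{2} = \left(\frac{13}{4}\right)^{2} = \frac{169}{16} \approx 10.563$)
$I = - \sqrt{1385}$ ($I = - 4 \sqrt{76 + \frac{169}{16}} = - 4 \sqrt{\frac{1385}{16}} = - 4 \frac{\sqrt{1385}}{4} = - \sqrt{1385} \approx -37.216$)
$\left(I + 500\right) \left(-341\right) = \left(- \sqrt{1385} + 500\right) \left(-341\right) = \left(500 - \sqrt{1385}\right) \left(-341\right) = -170500 + 341 \sqrt{1385}$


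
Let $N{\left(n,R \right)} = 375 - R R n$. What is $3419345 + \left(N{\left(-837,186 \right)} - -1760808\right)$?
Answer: $34137380$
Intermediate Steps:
$N{\left(n,R \right)} = 375 - n R^{2}$ ($N{\left(n,R \right)} = 375 - R^{2} n = 375 - n R^{2}$)
$3419345 + \left(N{\left(-837,186 \right)} - -1760808\right) = 3419345 - \left(-1761183 - 28956852\right) = 3419345 + \left(\left(375 - \left(-837\right) 34596\right) + 1760808\right) = 3419345 + \left(\left(375 + 28956852\right) + 1760808\right) = 3419345 + \left(28957227 + 1760808\right) = 3419345 + 30718035 = 34137380$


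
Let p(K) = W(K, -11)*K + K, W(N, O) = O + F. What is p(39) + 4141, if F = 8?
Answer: 4063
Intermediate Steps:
W(N, O) = 8 + O (W(N, O) = O + 8 = 8 + O)
p(K) = -2*K (p(K) = (8 - 11)*K + K = -3*K + K = -2*K)
p(39) + 4141 = -2*39 + 4141 = -78 + 4141 = 4063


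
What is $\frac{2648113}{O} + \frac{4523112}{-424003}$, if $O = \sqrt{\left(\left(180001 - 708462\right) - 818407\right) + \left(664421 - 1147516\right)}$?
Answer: $- \frac{4523112}{424003} - \frac{2648113 i \sqrt{1829963}}{1829963} \approx -10.668 - 1957.6 i$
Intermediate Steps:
$O = i \sqrt{1829963}$ ($O = \sqrt{\left(-528461 - 818407\right) + \left(664421 - 1147516\right)} = \sqrt{-1346868 - 483095} = \sqrt{-1829963} = i \sqrt{1829963} \approx 1352.8 i$)
$\frac{2648113}{O} + \frac{4523112}{-424003} = \frac{2648113}{i \sqrt{1829963}} + \frac{4523112}{-424003} = 2648113 \left(- \frac{i \sqrt{1829963}}{1829963}\right) + 4523112 \left(- \frac{1}{424003}\right) = - \frac{2648113 i \sqrt{1829963}}{1829963} - \frac{4523112}{424003} = - \frac{4523112}{424003} - \frac{2648113 i \sqrt{1829963}}{1829963}$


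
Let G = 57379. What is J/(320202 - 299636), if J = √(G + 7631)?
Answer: √65010/20566 ≈ 0.012398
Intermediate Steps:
J = √65010 (J = √(57379 + 7631) = √65010 ≈ 254.97)
J/(320202 - 299636) = √65010/(320202 - 299636) = √65010/20566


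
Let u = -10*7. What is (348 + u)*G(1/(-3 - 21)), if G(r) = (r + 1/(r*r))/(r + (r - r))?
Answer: -3842794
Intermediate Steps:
G(r) = (r + r⁻²)/r (G(r) = (r + r⁻²)/(r + 0) = (r + r⁻²)/r)
u = -70
(348 + u)*G(1/(-3 - 21)) = (348 - 70)*(1 + (1/(-3 - 21))⁻³) = 278*(1 + (1/(-24))⁻³) = 278*(1 + (-1/24)⁻³) = 278*(1 - 13824) = 278*(-13823) = -3842794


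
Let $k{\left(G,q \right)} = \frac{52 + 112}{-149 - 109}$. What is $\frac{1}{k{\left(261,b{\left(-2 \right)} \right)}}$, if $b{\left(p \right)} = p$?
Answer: $- \frac{129}{82} \approx -1.5732$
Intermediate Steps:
$k{\left(G,q \right)} = - \frac{82}{129}$ ($k{\left(G,q \right)} = \frac{164}{-258} = 164 \left(- \frac{1}{258}\right) = - \frac{82}{129}$)
$\frac{1}{k{\left(261,b{\left(-2 \right)} \right)}} = \frac{1}{- \frac{82}{129}} = - \frac{129}{82}$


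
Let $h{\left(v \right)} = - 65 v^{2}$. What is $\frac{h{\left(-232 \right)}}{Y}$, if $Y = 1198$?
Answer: $- \frac{1749280}{599} \approx -2920.3$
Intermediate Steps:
$\frac{h{\left(-232 \right)}}{Y} = \frac{\left(-65\right) \left(-232\right)^{2}}{1198} = \left(-65\right) 53824 \cdot \frac{1}{1198} = \left(-3498560\right) \frac{1}{1198} = - \frac{1749280}{599}$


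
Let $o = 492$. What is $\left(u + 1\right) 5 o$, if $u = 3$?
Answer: $9840$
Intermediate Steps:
$\left(u + 1\right) 5 o = \left(3 + 1\right) 5 \cdot 492 = 4 \cdot 5 \cdot 492 = 20 \cdot 492 = 9840$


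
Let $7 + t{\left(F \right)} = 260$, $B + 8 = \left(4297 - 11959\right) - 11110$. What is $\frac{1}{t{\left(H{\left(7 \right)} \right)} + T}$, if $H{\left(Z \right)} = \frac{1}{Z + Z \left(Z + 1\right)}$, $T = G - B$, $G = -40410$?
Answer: $- \frac{1}{21377} \approx -4.6779 \cdot 10^{-5}$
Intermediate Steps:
$B = -18780$ ($B = -8 + \left(\left(4297 - 11959\right) - 11110\right) = -8 - 18772 = -18780$)
$T = -21630$ ($T = -40410 - -18780 = -40410 + 18780 = -21630$)
$H{\left(Z \right)} = \frac{1}{Z + Z \left(1 + Z\right)}$
$t{\left(F \right)} = 253$ ($t{\left(F \right)} = -7 + 260 = 253$)
$\frac{1}{t{\left(H{\left(7 \right)} \right)} + T} = \frac{1}{253 - 21630} = \frac{1}{-21377} = - \frac{1}{21377}$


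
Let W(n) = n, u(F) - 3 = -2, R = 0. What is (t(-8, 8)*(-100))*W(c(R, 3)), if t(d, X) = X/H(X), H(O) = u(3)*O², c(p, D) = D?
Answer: -75/2 ≈ -37.500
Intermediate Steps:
u(F) = 1 (u(F) = 3 - 2 = 1)
H(O) = O² (H(O) = 1*O² = O²)
t(d, X) = 1/X (t(d, X) = X/(X²) = X/X² = 1/X)
(t(-8, 8)*(-100))*W(c(R, 3)) = (-100/8)*3 = ((⅛)*(-100))*3 = -25/2*3 = -75/2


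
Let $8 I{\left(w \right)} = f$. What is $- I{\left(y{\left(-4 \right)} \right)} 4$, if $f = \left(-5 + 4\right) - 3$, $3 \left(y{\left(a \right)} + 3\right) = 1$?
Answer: $2$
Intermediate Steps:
$y{\left(a \right)} = - \frac{8}{3}$ ($y{\left(a \right)} = -3 + \frac{1}{3} \cdot 1 = -3 + \frac{1}{3} = - \frac{8}{3}$)
$f = -4$ ($f = -1 - 3 = -4$)
$I{\left(w \right)} = - \frac{1}{2}$ ($I{\left(w \right)} = \frac{1}{8} \left(-4\right) = - \frac{1}{2}$)
$- I{\left(y{\left(-4 \right)} \right)} 4 = \left(-1\right) \left(- \frac{1}{2}\right) 4 = \frac{1}{2} \cdot 4 = 2$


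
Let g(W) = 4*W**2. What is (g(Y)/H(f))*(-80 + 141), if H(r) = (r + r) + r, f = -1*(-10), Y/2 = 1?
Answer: 488/15 ≈ 32.533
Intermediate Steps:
Y = 2 (Y = 2*1 = 2)
f = 10
H(r) = 3*r (H(r) = 2*r + r = 3*r)
(g(Y)/H(f))*(-80 + 141) = ((4*2**2)/((3*10)))*(-80 + 141) = ((4*4)/30)*61 = (16*(1/30))*61 = (8/15)*61 = 488/15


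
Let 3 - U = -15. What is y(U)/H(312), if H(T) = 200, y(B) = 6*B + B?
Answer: 63/100 ≈ 0.63000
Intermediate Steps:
U = 18 (U = 3 - 1*(-15) = 3 + 15 = 18)
y(B) = 7*B
y(U)/H(312) = (7*18)/200 = 126*(1/200) = 63/100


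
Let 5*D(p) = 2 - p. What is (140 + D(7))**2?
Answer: 19321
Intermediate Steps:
D(p) = 2/5 - p/5 (D(p) = (2 - p)/5 = 2/5 - p/5)
(140 + D(7))**2 = (140 + (2/5 - 1/5*7))**2 = (140 + (2/5 - 7/5))**2 = (140 - 1)**2 = 139**2 = 19321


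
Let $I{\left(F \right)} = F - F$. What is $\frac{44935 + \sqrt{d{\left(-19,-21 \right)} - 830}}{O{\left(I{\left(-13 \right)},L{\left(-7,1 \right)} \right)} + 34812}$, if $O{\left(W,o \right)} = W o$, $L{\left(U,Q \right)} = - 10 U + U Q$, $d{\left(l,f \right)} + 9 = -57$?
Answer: $\frac{44935}{34812} + \frac{2 i \sqrt{14}}{8703} \approx 1.2908 + 0.00085985 i$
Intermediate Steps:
$d{\left(l,f \right)} = -66$ ($d{\left(l,f \right)} = -9 - 57 = -66$)
$L{\left(U,Q \right)} = - 10 U + Q U$
$I{\left(F \right)} = 0$
$\frac{44935 + \sqrt{d{\left(-19,-21 \right)} - 830}}{O{\left(I{\left(-13 \right)},L{\left(-7,1 \right)} \right)} + 34812} = \frac{44935 + \sqrt{-66 - 830}}{0 \left(- 7 \left(-10 + 1\right)\right) + 34812} = \frac{44935 + \sqrt{-896}}{0 \left(\left(-7\right) \left(-9\right)\right) + 34812} = \frac{44935 + 8 i \sqrt{14}}{0 \cdot 63 + 34812} = \frac{44935 + 8 i \sqrt{14}}{0 + 34812} = \frac{44935 + 8 i \sqrt{14}}{34812} = \left(44935 + 8 i \sqrt{14}\right) \frac{1}{34812} = \frac{44935}{34812} + \frac{2 i \sqrt{14}}{8703}$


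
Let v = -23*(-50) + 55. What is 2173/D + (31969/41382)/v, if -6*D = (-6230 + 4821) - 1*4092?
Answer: 650319773249/274309070310 ≈ 2.3708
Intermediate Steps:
D = 5501/6 (D = -((-6230 + 4821) - 1*4092)/6 = -(-1409 - 4092)/6 = -⅙*(-5501) = 5501/6 ≈ 916.83)
v = 1205 (v = 1150 + 55 = 1205)
2173/D + (31969/41382)/v = 2173/(5501/6) + (31969/41382)/1205 = 2173*(6/5501) + (31969*(1/41382))*(1/1205) = 13038/5501 + (31969/41382)*(1/1205) = 13038/5501 + 31969/49865310 = 650319773249/274309070310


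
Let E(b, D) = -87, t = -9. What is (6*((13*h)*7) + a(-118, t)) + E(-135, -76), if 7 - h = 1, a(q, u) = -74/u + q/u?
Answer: 9631/3 ≈ 3210.3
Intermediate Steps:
h = 6 (h = 7 - 1*1 = 7 - 1 = 6)
(6*((13*h)*7) + a(-118, t)) + E(-135, -76) = (6*((13*6)*7) + (-74 - 118)/(-9)) - 87 = (6*(78*7) - ⅑*(-192)) - 87 = (6*546 + 64/3) - 87 = (3276 + 64/3) - 87 = 9892/3 - 87 = 9631/3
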